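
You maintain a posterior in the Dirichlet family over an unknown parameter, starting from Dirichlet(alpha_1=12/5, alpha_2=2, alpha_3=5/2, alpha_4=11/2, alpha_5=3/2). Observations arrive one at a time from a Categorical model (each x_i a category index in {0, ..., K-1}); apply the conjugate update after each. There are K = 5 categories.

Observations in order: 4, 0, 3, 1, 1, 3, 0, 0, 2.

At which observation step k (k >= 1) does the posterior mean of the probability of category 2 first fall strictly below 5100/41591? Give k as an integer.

k = 7

obs 1: x=4 → posterior Dirichlet(12/5, 2, 5/2, 11/2, 5/2)
obs 2: x=0 → posterior Dirichlet(17/5, 2, 5/2, 11/2, 5/2)
obs 3: x=3 → posterior Dirichlet(17/5, 2, 5/2, 13/2, 5/2)
obs 4: x=1 → posterior Dirichlet(17/5, 3, 5/2, 13/2, 5/2)
obs 5: x=1 → posterior Dirichlet(17/5, 4, 5/2, 13/2, 5/2)
obs 6: x=3 → posterior Dirichlet(17/5, 4, 5/2, 15/2, 5/2)
obs 7: x=0 → posterior Dirichlet(22/5, 4, 5/2, 15/2, 5/2)
obs 8: x=0 → posterior Dirichlet(27/5, 4, 5/2, 15/2, 5/2)
obs 9: x=2 → posterior Dirichlet(27/5, 4, 7/2, 15/2, 5/2)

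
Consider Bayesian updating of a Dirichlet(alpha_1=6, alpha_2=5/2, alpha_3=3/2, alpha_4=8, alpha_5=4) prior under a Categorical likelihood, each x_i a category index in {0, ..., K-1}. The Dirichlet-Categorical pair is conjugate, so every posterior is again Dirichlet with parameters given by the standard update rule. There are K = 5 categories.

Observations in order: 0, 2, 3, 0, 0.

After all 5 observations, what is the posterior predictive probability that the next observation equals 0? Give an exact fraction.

obs 1: x=0 → posterior Dirichlet(7, 5/2, 3/2, 8, 4)
obs 2: x=2 → posterior Dirichlet(7, 5/2, 5/2, 8, 4)
obs 3: x=3 → posterior Dirichlet(7, 5/2, 5/2, 9, 4)
obs 4: x=0 → posterior Dirichlet(8, 5/2, 5/2, 9, 4)
obs 5: x=0 → posterior Dirichlet(9, 5/2, 5/2, 9, 4)

1/3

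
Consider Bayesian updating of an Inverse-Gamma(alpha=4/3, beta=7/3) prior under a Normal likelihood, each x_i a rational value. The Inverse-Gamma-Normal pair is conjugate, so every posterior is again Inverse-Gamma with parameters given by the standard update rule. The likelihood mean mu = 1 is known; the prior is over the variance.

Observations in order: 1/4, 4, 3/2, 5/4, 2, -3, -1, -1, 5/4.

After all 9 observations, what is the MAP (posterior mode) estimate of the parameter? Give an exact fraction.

obs 1: x=1/4 → posterior Inverse-Gamma(11/6, 251/96)
obs 2: x=4 → posterior Inverse-Gamma(7/3, 683/96)
obs 3: x=3/2 → posterior Inverse-Gamma(17/6, 695/96)
obs 4: x=5/4 → posterior Inverse-Gamma(10/3, 349/48)
obs 5: x=2 → posterior Inverse-Gamma(23/6, 373/48)
obs 6: x=-3 → posterior Inverse-Gamma(13/3, 757/48)
obs 7: x=-1 → posterior Inverse-Gamma(29/6, 853/48)
obs 8: x=-1 → posterior Inverse-Gamma(16/3, 949/48)
obs 9: x=5/4 → posterior Inverse-Gamma(35/6, 1901/96)

1901/656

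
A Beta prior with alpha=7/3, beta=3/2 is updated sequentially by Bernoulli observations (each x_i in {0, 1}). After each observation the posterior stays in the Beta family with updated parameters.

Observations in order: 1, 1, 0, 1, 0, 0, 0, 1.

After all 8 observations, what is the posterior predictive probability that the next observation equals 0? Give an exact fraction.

obs 1: x=1 → posterior Beta(10/3, 3/2)
obs 2: x=1 → posterior Beta(13/3, 3/2)
obs 3: x=0 → posterior Beta(13/3, 5/2)
obs 4: x=1 → posterior Beta(16/3, 5/2)
obs 5: x=0 → posterior Beta(16/3, 7/2)
obs 6: x=0 → posterior Beta(16/3, 9/2)
obs 7: x=0 → posterior Beta(16/3, 11/2)
obs 8: x=1 → posterior Beta(19/3, 11/2)

33/71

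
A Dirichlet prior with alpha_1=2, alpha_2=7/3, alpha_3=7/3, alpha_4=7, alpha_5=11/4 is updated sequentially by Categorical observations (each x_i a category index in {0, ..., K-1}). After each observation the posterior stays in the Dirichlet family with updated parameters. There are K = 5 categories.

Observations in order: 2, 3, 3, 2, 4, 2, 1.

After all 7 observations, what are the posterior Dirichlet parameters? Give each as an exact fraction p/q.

alpha_1=2, alpha_2=10/3, alpha_3=16/3, alpha_4=9, alpha_5=15/4

obs 1: x=2 → posterior Dirichlet(2, 7/3, 10/3, 7, 11/4)
obs 2: x=3 → posterior Dirichlet(2, 7/3, 10/3, 8, 11/4)
obs 3: x=3 → posterior Dirichlet(2, 7/3, 10/3, 9, 11/4)
obs 4: x=2 → posterior Dirichlet(2, 7/3, 13/3, 9, 11/4)
obs 5: x=4 → posterior Dirichlet(2, 7/3, 13/3, 9, 15/4)
obs 6: x=2 → posterior Dirichlet(2, 7/3, 16/3, 9, 15/4)
obs 7: x=1 → posterior Dirichlet(2, 10/3, 16/3, 9, 15/4)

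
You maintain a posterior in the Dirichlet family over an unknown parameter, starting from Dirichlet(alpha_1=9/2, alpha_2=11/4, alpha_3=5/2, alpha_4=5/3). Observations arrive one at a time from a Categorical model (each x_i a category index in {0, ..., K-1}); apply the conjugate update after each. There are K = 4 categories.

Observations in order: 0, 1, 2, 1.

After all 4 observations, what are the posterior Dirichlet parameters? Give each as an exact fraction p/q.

alpha_1=11/2, alpha_2=19/4, alpha_3=7/2, alpha_4=5/3

obs 1: x=0 → posterior Dirichlet(11/2, 11/4, 5/2, 5/3)
obs 2: x=1 → posterior Dirichlet(11/2, 15/4, 5/2, 5/3)
obs 3: x=2 → posterior Dirichlet(11/2, 15/4, 7/2, 5/3)
obs 4: x=1 → posterior Dirichlet(11/2, 19/4, 7/2, 5/3)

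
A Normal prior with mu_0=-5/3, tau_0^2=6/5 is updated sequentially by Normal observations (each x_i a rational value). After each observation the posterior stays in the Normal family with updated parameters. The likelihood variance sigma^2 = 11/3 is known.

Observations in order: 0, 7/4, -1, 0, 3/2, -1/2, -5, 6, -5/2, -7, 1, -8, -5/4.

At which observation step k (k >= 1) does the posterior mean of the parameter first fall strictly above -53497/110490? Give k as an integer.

obs 1: x=0 → posterior Normal(-275/219, 66/73)
obs 2: x=7/4 → posterior Normal(-361/546, 66/91)
obs 3: x=-1 → posterior Normal(-469/654, 66/109)
obs 4: x=0 → posterior Normal(-469/762, 66/127)
obs 5: x=3/2 → posterior Normal(-307/870, 66/145)
obs 6: x=-1/2 → posterior Normal(-361/978, 66/163)
obs 7: x=-5 → posterior Normal(-901/1086, 66/181)
obs 8: x=6 → posterior Normal(-253/1194, 66/199)
obs 9: x=-5/2 → posterior Normal(-523/1302, 66/217)
obs 10: x=-7 → posterior Normal(-1279/1410, 66/235)
obs 11: x=1 → posterior Normal(-1171/1518, 6/23)
obs 12: x=-8 → posterior Normal(-2035/1626, 66/271)
obs 13: x=-5/4 → posterior Normal(-1085/867, 66/289)

k = 5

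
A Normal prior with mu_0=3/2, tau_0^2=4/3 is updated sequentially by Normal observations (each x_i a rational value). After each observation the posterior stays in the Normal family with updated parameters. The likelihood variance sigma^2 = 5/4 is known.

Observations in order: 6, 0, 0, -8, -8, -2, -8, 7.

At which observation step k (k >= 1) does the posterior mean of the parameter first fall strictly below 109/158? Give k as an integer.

obs 1: x=6 → posterior Normal(237/62, 20/31)
obs 2: x=0 → posterior Normal(237/94, 20/47)
obs 3: x=0 → posterior Normal(79/42, 20/63)
obs 4: x=-8 → posterior Normal(-19/158, 20/79)
obs 5: x=-8 → posterior Normal(-55/38, 4/19)
obs 6: x=-2 → posterior Normal(-113/74, 20/111)
obs 7: x=-8 → posterior Normal(-595/254, 20/127)
obs 8: x=7 → posterior Normal(-371/286, 20/143)

k = 4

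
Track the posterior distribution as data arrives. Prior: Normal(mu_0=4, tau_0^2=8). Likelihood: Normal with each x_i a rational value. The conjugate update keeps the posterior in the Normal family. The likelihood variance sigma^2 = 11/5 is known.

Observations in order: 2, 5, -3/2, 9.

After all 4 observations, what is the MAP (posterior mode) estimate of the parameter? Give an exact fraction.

obs 1: x=2 → posterior Normal(124/51, 88/51)
obs 2: x=5 → posterior Normal(324/91, 88/91)
obs 3: x=-3/2 → posterior Normal(264/131, 88/131)
obs 4: x=9 → posterior Normal(208/57, 88/171)

208/57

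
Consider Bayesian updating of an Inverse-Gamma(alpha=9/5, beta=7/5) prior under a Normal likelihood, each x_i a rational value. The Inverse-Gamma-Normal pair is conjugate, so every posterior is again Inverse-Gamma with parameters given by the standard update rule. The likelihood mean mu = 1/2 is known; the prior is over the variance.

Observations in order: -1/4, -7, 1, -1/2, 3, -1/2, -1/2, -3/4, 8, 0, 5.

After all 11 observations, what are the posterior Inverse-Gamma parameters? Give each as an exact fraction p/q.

obs 1: x=-1/4 → posterior Inverse-Gamma(23/10, 269/160)
obs 2: x=-7 → posterior Inverse-Gamma(14/5, 4769/160)
obs 3: x=1 → posterior Inverse-Gamma(33/10, 4789/160)
obs 4: x=-1/2 → posterior Inverse-Gamma(19/5, 4869/160)
obs 5: x=3 → posterior Inverse-Gamma(43/10, 5369/160)
obs 6: x=-1/2 → posterior Inverse-Gamma(24/5, 5449/160)
obs 7: x=-1/2 → posterior Inverse-Gamma(53/10, 5529/160)
obs 8: x=-3/4 → posterior Inverse-Gamma(29/5, 2827/80)
obs 9: x=8 → posterior Inverse-Gamma(63/10, 5077/80)
obs 10: x=0 → posterior Inverse-Gamma(34/5, 5087/80)
obs 11: x=5 → posterior Inverse-Gamma(73/10, 5897/80)

alpha=73/10, beta=5897/80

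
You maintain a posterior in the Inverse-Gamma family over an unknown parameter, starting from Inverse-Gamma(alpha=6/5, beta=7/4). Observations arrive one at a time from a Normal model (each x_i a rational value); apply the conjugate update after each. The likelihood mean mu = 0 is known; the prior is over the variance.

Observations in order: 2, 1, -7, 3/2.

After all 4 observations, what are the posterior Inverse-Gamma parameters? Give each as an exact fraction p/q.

obs 1: x=2 → posterior Inverse-Gamma(17/10, 15/4)
obs 2: x=1 → posterior Inverse-Gamma(11/5, 17/4)
obs 3: x=-7 → posterior Inverse-Gamma(27/10, 115/4)
obs 4: x=3/2 → posterior Inverse-Gamma(16/5, 239/8)

alpha=16/5, beta=239/8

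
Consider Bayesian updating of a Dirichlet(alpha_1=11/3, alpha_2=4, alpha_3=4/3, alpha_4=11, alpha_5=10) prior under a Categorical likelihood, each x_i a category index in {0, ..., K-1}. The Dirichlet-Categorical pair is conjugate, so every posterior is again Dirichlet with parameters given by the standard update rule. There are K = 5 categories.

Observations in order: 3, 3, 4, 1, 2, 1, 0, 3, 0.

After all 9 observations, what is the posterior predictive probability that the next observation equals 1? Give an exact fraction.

obs 1: x=3 → posterior Dirichlet(11/3, 4, 4/3, 12, 10)
obs 2: x=3 → posterior Dirichlet(11/3, 4, 4/3, 13, 10)
obs 3: x=4 → posterior Dirichlet(11/3, 4, 4/3, 13, 11)
obs 4: x=1 → posterior Dirichlet(11/3, 5, 4/3, 13, 11)
obs 5: x=2 → posterior Dirichlet(11/3, 5, 7/3, 13, 11)
obs 6: x=1 → posterior Dirichlet(11/3, 6, 7/3, 13, 11)
obs 7: x=0 → posterior Dirichlet(14/3, 6, 7/3, 13, 11)
obs 8: x=3 → posterior Dirichlet(14/3, 6, 7/3, 14, 11)
obs 9: x=0 → posterior Dirichlet(17/3, 6, 7/3, 14, 11)

2/13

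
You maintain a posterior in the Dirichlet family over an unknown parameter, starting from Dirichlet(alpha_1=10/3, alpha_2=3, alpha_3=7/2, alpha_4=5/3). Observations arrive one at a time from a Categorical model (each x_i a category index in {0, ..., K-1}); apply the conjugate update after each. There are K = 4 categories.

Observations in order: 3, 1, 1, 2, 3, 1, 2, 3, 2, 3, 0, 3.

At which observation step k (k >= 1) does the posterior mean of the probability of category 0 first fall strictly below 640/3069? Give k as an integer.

k = 5

obs 1: x=3 → posterior Dirichlet(10/3, 3, 7/2, 8/3)
obs 2: x=1 → posterior Dirichlet(10/3, 4, 7/2, 8/3)
obs 3: x=1 → posterior Dirichlet(10/3, 5, 7/2, 8/3)
obs 4: x=2 → posterior Dirichlet(10/3, 5, 9/2, 8/3)
obs 5: x=3 → posterior Dirichlet(10/3, 5, 9/2, 11/3)
obs 6: x=1 → posterior Dirichlet(10/3, 6, 9/2, 11/3)
obs 7: x=2 → posterior Dirichlet(10/3, 6, 11/2, 11/3)
obs 8: x=3 → posterior Dirichlet(10/3, 6, 11/2, 14/3)
obs 9: x=2 → posterior Dirichlet(10/3, 6, 13/2, 14/3)
obs 10: x=3 → posterior Dirichlet(10/3, 6, 13/2, 17/3)
obs 11: x=0 → posterior Dirichlet(13/3, 6, 13/2, 17/3)
obs 12: x=3 → posterior Dirichlet(13/3, 6, 13/2, 20/3)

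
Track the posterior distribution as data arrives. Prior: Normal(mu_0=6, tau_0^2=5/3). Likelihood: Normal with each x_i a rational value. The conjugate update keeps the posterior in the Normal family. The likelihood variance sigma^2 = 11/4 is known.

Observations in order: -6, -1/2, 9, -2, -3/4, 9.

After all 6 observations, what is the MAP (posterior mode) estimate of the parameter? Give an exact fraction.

obs 1: x=-6 → posterior Normal(78/53, 55/53)
obs 2: x=-1/2 → posterior Normal(68/73, 55/73)
obs 3: x=9 → posterior Normal(8/3, 55/93)
obs 4: x=-2 → posterior Normal(208/113, 55/113)
obs 5: x=-3/4 → posterior Normal(193/133, 55/133)
obs 6: x=9 → posterior Normal(373/153, 55/153)

373/153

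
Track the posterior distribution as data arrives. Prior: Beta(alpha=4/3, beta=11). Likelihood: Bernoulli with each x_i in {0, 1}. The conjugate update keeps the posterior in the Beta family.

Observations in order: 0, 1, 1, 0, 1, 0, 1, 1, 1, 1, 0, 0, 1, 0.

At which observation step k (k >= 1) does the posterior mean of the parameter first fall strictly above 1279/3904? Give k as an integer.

obs 1: x=0 → posterior Beta(4/3, 12)
obs 2: x=1 → posterior Beta(7/3, 12)
obs 3: x=1 → posterior Beta(10/3, 12)
obs 4: x=0 → posterior Beta(10/3, 13)
obs 5: x=1 → posterior Beta(13/3, 13)
obs 6: x=0 → posterior Beta(13/3, 14)
obs 7: x=1 → posterior Beta(16/3, 14)
obs 8: x=1 → posterior Beta(19/3, 14)
obs 9: x=1 → posterior Beta(22/3, 14)
obs 10: x=1 → posterior Beta(25/3, 14)
obs 11: x=0 → posterior Beta(25/3, 15)
obs 12: x=0 → posterior Beta(25/3, 16)
obs 13: x=1 → posterior Beta(28/3, 16)
obs 14: x=0 → posterior Beta(28/3, 17)

k = 9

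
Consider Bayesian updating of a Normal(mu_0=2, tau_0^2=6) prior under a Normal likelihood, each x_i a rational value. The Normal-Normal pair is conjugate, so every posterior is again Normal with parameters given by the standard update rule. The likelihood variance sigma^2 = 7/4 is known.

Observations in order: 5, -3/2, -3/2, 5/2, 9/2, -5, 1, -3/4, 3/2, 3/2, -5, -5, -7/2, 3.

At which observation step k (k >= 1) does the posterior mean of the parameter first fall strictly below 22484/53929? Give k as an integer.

obs 1: x=5 → posterior Normal(134/31, 42/31)
obs 2: x=-3/2 → posterior Normal(98/55, 42/55)
obs 3: x=-3/2 → posterior Normal(62/79, 42/79)
obs 4: x=5/2 → posterior Normal(122/103, 42/103)
obs 5: x=9/2 → posterior Normal(230/127, 42/127)
obs 6: x=-5 → posterior Normal(110/151, 42/151)
obs 7: x=1 → posterior Normal(134/175, 6/25)
obs 8: x=-3/4 → posterior Normal(116/199, 42/199)
obs 9: x=3/2 → posterior Normal(152/223, 42/223)
obs 10: x=3/2 → posterior Normal(188/247, 42/247)
obs 11: x=-5 → posterior Normal(68/271, 42/271)
obs 12: x=-5 → posterior Normal(-52/295, 42/295)
obs 13: x=-7/2 → posterior Normal(-136/319, 42/319)
obs 14: x=3 → posterior Normal(-64/343, 6/49)

k = 11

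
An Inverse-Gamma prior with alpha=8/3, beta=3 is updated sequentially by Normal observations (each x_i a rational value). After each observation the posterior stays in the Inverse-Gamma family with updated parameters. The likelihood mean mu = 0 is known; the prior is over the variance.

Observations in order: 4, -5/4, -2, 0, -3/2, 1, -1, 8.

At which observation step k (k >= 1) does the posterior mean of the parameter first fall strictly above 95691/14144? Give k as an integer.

obs 1: x=4 → posterior Inverse-Gamma(19/6, 11)
obs 2: x=-5/4 → posterior Inverse-Gamma(11/3, 377/32)
obs 3: x=-2 → posterior Inverse-Gamma(25/6, 441/32)
obs 4: x=0 → posterior Inverse-Gamma(14/3, 441/32)
obs 5: x=-3/2 → posterior Inverse-Gamma(31/6, 477/32)
obs 6: x=1 → posterior Inverse-Gamma(17/3, 493/32)
obs 7: x=-1 → posterior Inverse-Gamma(37/6, 509/32)
obs 8: x=8 → posterior Inverse-Gamma(20/3, 1533/32)

k = 8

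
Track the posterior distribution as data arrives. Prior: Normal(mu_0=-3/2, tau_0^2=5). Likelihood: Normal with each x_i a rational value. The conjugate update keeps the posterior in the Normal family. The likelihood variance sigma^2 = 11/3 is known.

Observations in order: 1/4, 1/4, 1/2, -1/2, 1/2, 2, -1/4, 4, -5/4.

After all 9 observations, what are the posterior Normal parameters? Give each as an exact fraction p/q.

obs 1: x=1/4 → posterior Normal(-51/104, 55/26)
obs 2: x=1/4 → posterior Normal(-9/41, 55/41)
obs 3: x=1/2 → posterior Normal(-3/112, 55/56)
obs 4: x=-1/2 → posterior Normal(-9/71, 55/71)
obs 5: x=1/2 → posterior Normal(-3/172, 55/86)
obs 6: x=2 → posterior Normal(57/202, 55/101)
obs 7: x=-1/4 → posterior Normal(99/464, 55/116)
obs 8: x=4 → posterior Normal(339/524, 55/131)
obs 9: x=-5/4 → posterior Normal(33/73, 55/146)

mu_0=33/73, tau_0^2=55/146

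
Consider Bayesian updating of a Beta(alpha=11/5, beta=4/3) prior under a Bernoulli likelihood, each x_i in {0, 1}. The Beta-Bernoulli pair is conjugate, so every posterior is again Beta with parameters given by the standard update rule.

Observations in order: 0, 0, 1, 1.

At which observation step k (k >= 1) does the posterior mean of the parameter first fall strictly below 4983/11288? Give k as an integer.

k = 2

obs 1: x=0 → posterior Beta(11/5, 7/3)
obs 2: x=0 → posterior Beta(11/5, 10/3)
obs 3: x=1 → posterior Beta(16/5, 10/3)
obs 4: x=1 → posterior Beta(21/5, 10/3)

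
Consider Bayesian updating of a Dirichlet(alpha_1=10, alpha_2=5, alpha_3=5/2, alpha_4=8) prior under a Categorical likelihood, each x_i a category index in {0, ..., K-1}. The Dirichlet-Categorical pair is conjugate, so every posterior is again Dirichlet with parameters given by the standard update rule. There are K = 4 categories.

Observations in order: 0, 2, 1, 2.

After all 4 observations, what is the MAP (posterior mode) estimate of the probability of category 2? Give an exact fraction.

obs 1: x=0 → posterior Dirichlet(11, 5, 5/2, 8)
obs 2: x=2 → posterior Dirichlet(11, 5, 7/2, 8)
obs 3: x=1 → posterior Dirichlet(11, 6, 7/2, 8)
obs 4: x=2 → posterior Dirichlet(11, 6, 9/2, 8)

7/51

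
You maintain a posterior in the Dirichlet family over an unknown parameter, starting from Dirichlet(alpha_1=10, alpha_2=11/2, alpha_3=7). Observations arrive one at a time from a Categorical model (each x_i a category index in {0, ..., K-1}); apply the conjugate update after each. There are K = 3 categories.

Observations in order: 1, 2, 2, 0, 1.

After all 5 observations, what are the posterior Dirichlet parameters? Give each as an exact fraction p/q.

alpha_1=11, alpha_2=15/2, alpha_3=9

obs 1: x=1 → posterior Dirichlet(10, 13/2, 7)
obs 2: x=2 → posterior Dirichlet(10, 13/2, 8)
obs 3: x=2 → posterior Dirichlet(10, 13/2, 9)
obs 4: x=0 → posterior Dirichlet(11, 13/2, 9)
obs 5: x=1 → posterior Dirichlet(11, 15/2, 9)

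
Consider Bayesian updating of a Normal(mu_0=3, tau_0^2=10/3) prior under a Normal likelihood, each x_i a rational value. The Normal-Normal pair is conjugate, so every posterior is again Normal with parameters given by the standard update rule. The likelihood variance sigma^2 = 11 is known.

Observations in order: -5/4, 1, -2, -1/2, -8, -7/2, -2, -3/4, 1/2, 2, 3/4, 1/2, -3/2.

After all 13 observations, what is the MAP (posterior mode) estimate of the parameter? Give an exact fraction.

-97/326

obs 1: x=-5/4 → posterior Normal(173/86, 110/43)
obs 2: x=1 → posterior Normal(193/106, 110/53)
obs 3: x=-2 → posterior Normal(17/14, 110/63)
obs 4: x=-1/2 → posterior Normal(143/146, 110/73)
obs 5: x=-8 → posterior Normal(-17/166, 110/83)
obs 6: x=-7/2 → posterior Normal(-29/62, 110/93)
obs 7: x=-2 → posterior Normal(-127/206, 110/103)
obs 8: x=-3/4 → posterior Normal(-71/113, 110/113)
obs 9: x=1/2 → posterior Normal(-22/41, 110/123)
obs 10: x=2 → posterior Normal(-46/133, 110/133)
obs 11: x=3/4 → posterior Normal(-7/26, 10/13)
obs 12: x=1/2 → posterior Normal(-67/306, 110/153)
obs 13: x=-3/2 → posterior Normal(-97/326, 110/163)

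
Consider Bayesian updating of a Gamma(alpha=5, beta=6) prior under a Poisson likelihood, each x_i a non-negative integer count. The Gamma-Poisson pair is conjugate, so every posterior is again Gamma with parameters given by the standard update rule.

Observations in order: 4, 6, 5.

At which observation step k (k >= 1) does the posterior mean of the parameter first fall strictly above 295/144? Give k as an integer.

obs 1: x=4 → posterior Gamma(9, 7)
obs 2: x=6 → posterior Gamma(15, 8)
obs 3: x=5 → posterior Gamma(20, 9)

k = 3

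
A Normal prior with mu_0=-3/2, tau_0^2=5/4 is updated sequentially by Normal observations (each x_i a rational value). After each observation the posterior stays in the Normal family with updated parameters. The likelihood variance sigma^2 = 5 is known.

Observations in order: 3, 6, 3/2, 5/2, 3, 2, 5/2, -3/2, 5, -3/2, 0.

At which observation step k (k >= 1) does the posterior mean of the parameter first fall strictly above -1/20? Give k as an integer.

obs 1: x=3 → posterior Normal(-3/5, 1)
obs 2: x=6 → posterior Normal(1/2, 5/6)
obs 3: x=3/2 → posterior Normal(9/14, 5/7)
obs 4: x=5/2 → posterior Normal(7/8, 5/8)
obs 5: x=3 → posterior Normal(10/9, 5/9)
obs 6: x=2 → posterior Normal(6/5, 1/2)
obs 7: x=5/2 → posterior Normal(29/22, 5/11)
obs 8: x=-3/2 → posterior Normal(13/12, 5/12)
obs 9: x=5 → posterior Normal(18/13, 5/13)
obs 10: x=-3/2 → posterior Normal(33/28, 5/14)
obs 11: x=0 → posterior Normal(11/10, 1/3)

k = 2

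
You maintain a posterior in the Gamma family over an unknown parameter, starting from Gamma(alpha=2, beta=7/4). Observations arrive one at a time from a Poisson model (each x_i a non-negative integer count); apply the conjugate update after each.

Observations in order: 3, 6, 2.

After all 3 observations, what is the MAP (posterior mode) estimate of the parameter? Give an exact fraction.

obs 1: x=3 → posterior Gamma(5, 11/4)
obs 2: x=6 → posterior Gamma(11, 15/4)
obs 3: x=2 → posterior Gamma(13, 19/4)

48/19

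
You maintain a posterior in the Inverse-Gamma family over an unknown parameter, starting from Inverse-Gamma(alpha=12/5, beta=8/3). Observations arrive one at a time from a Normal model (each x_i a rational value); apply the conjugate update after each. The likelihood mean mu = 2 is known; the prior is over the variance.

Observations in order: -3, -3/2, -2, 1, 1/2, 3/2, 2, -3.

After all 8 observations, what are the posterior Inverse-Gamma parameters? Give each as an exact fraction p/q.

obs 1: x=-3 → posterior Inverse-Gamma(29/10, 91/6)
obs 2: x=-3/2 → posterior Inverse-Gamma(17/5, 511/24)
obs 3: x=-2 → posterior Inverse-Gamma(39/10, 703/24)
obs 4: x=1 → posterior Inverse-Gamma(22/5, 715/24)
obs 5: x=1/2 → posterior Inverse-Gamma(49/10, 371/12)
obs 6: x=3/2 → posterior Inverse-Gamma(27/5, 745/24)
obs 7: x=2 → posterior Inverse-Gamma(59/10, 745/24)
obs 8: x=-3 → posterior Inverse-Gamma(32/5, 1045/24)

alpha=32/5, beta=1045/24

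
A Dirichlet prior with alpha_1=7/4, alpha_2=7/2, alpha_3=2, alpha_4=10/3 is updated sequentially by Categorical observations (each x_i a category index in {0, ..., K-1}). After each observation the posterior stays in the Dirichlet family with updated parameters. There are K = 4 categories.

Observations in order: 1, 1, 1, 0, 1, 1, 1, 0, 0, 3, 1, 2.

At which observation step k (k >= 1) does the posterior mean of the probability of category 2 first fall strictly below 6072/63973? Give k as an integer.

k = 11

obs 1: x=1 → posterior Dirichlet(7/4, 9/2, 2, 10/3)
obs 2: x=1 → posterior Dirichlet(7/4, 11/2, 2, 10/3)
obs 3: x=1 → posterior Dirichlet(7/4, 13/2, 2, 10/3)
obs 4: x=0 → posterior Dirichlet(11/4, 13/2, 2, 10/3)
obs 5: x=1 → posterior Dirichlet(11/4, 15/2, 2, 10/3)
obs 6: x=1 → posterior Dirichlet(11/4, 17/2, 2, 10/3)
obs 7: x=1 → posterior Dirichlet(11/4, 19/2, 2, 10/3)
obs 8: x=0 → posterior Dirichlet(15/4, 19/2, 2, 10/3)
obs 9: x=0 → posterior Dirichlet(19/4, 19/2, 2, 10/3)
obs 10: x=3 → posterior Dirichlet(19/4, 19/2, 2, 13/3)
obs 11: x=1 → posterior Dirichlet(19/4, 21/2, 2, 13/3)
obs 12: x=2 → posterior Dirichlet(19/4, 21/2, 3, 13/3)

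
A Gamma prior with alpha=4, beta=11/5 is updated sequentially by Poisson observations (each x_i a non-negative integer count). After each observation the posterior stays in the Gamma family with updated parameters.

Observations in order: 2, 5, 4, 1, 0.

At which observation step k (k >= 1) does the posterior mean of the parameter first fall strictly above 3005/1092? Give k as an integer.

k = 3

obs 1: x=2 → posterior Gamma(6, 16/5)
obs 2: x=5 → posterior Gamma(11, 21/5)
obs 3: x=4 → posterior Gamma(15, 26/5)
obs 4: x=1 → posterior Gamma(16, 31/5)
obs 5: x=0 → posterior Gamma(16, 36/5)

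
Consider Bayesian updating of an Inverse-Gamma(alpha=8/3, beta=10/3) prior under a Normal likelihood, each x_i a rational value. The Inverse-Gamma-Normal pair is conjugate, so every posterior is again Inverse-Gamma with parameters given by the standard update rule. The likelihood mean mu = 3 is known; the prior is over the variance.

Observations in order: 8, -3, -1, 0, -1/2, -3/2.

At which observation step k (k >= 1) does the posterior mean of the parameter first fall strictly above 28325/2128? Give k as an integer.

k = 6

obs 1: x=8 → posterior Inverse-Gamma(19/6, 95/6)
obs 2: x=-3 → posterior Inverse-Gamma(11/3, 203/6)
obs 3: x=-1 → posterior Inverse-Gamma(25/6, 251/6)
obs 4: x=0 → posterior Inverse-Gamma(14/3, 139/3)
obs 5: x=-1/2 → posterior Inverse-Gamma(31/6, 1259/24)
obs 6: x=-3/2 → posterior Inverse-Gamma(17/3, 751/12)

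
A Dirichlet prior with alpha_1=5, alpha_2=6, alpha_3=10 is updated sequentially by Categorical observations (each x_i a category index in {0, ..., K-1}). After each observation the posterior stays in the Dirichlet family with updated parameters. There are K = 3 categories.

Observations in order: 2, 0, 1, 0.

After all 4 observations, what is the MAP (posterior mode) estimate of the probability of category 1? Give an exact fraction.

obs 1: x=2 → posterior Dirichlet(5, 6, 11)
obs 2: x=0 → posterior Dirichlet(6, 6, 11)
obs 3: x=1 → posterior Dirichlet(6, 7, 11)
obs 4: x=0 → posterior Dirichlet(7, 7, 11)

3/11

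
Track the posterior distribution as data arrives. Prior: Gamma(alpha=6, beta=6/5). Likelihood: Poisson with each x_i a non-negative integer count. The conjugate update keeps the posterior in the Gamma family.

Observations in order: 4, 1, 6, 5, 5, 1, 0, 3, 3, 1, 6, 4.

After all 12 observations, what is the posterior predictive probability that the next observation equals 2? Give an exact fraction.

196045761742542198347086942930973049623700343630034409282749727603533876794232930304000/1021274268525563511931085694330227258944911498072883923298539774627631945868169334995191

obs 1: x=4 → posterior Gamma(10, 11/5)
obs 2: x=1 → posterior Gamma(11, 16/5)
obs 3: x=6 → posterior Gamma(17, 21/5)
obs 4: x=5 → posterior Gamma(22, 26/5)
obs 5: x=5 → posterior Gamma(27, 31/5)
obs 6: x=1 → posterior Gamma(28, 36/5)
obs 7: x=0 → posterior Gamma(28, 41/5)
obs 8: x=3 → posterior Gamma(31, 46/5)
obs 9: x=3 → posterior Gamma(34, 51/5)
obs 10: x=1 → posterior Gamma(35, 56/5)
obs 11: x=6 → posterior Gamma(41, 61/5)
obs 12: x=4 → posterior Gamma(45, 66/5)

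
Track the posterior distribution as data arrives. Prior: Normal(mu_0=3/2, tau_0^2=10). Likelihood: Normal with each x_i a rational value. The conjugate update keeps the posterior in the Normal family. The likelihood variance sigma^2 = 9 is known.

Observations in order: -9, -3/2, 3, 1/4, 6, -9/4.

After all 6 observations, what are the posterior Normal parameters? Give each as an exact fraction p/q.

mu_0=-43/138, tau_0^2=30/23

obs 1: x=-9 → posterior Normal(-153/38, 90/19)
obs 2: x=-3/2 → posterior Normal(-183/58, 90/29)
obs 3: x=3 → posterior Normal(-41/26, 30/13)
obs 4: x=1/4 → posterior Normal(-59/49, 90/49)
obs 5: x=6 → posterior Normal(1/59, 90/59)
obs 6: x=-9/4 → posterior Normal(-43/138, 30/23)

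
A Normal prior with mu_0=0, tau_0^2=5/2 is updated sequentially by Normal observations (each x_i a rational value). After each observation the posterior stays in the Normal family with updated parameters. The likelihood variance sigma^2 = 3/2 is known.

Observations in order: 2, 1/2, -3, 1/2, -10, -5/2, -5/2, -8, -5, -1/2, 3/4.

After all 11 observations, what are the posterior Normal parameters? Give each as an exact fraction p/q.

mu_0=-555/232, tau_0^2=15/116

obs 1: x=2 → posterior Normal(5/4, 15/16)
obs 2: x=1/2 → posterior Normal(25/26, 15/26)
obs 3: x=-3 → posterior Normal(-5/36, 5/12)
obs 4: x=1/2 → posterior Normal(0, 15/46)
obs 5: x=-10 → posterior Normal(-25/14, 15/56)
obs 6: x=-5/2 → posterior Normal(-125/66, 5/22)
obs 7: x=-5/2 → posterior Normal(-75/38, 15/76)
obs 8: x=-8 → posterior Normal(-115/43, 15/86)
obs 9: x=-5 → posterior Normal(-35/12, 5/32)
obs 10: x=-1/2 → posterior Normal(-285/106, 15/106)
obs 11: x=3/4 → posterior Normal(-555/232, 15/116)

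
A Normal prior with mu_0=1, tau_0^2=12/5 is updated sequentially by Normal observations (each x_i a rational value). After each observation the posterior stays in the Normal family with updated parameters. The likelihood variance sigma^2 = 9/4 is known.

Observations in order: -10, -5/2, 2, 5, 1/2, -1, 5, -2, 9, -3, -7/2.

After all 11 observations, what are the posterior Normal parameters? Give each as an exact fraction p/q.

obs 1: x=-10 → posterior Normal(-145/31, 36/31)
obs 2: x=-5/2 → posterior Normal(-185/47, 36/47)
obs 3: x=2 → posterior Normal(-17/7, 4/7)
obs 4: x=5 → posterior Normal(-73/79, 36/79)
obs 5: x=1/2 → posterior Normal(-13/19, 36/95)
obs 6: x=-1 → posterior Normal(-27/37, 12/37)
obs 7: x=5 → posterior Normal(-1/127, 36/127)
obs 8: x=-2 → posterior Normal(-3/13, 36/143)
obs 9: x=9 → posterior Normal(37/53, 12/53)
obs 10: x=-3 → posterior Normal(9/25, 36/175)
obs 11: x=-7/2 → posterior Normal(7/191, 36/191)

mu_0=7/191, tau_0^2=36/191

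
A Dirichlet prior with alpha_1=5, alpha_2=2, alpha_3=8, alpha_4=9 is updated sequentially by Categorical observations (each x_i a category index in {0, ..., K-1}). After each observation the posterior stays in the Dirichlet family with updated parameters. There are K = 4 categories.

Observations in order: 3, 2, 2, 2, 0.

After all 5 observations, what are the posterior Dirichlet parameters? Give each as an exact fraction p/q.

alpha_1=6, alpha_2=2, alpha_3=11, alpha_4=10

obs 1: x=3 → posterior Dirichlet(5, 2, 8, 10)
obs 2: x=2 → posterior Dirichlet(5, 2, 9, 10)
obs 3: x=2 → posterior Dirichlet(5, 2, 10, 10)
obs 4: x=2 → posterior Dirichlet(5, 2, 11, 10)
obs 5: x=0 → posterior Dirichlet(6, 2, 11, 10)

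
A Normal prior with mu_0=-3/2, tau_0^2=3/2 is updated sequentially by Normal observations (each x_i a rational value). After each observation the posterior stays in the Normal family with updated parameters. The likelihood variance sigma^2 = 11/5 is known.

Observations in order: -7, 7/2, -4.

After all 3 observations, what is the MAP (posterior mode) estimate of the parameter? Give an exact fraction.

-291/134

obs 1: x=-7 → posterior Normal(-138/37, 33/37)
obs 2: x=7/2 → posterior Normal(-171/104, 33/52)
obs 3: x=-4 → posterior Normal(-291/134, 33/67)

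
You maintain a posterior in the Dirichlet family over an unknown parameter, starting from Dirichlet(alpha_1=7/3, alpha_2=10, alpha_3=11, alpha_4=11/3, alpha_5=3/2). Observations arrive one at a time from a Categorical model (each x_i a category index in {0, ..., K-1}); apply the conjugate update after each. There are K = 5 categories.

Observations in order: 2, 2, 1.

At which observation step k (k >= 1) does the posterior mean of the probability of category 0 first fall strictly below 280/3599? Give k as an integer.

k = 2

obs 1: x=2 → posterior Dirichlet(7/3, 10, 12, 11/3, 3/2)
obs 2: x=2 → posterior Dirichlet(7/3, 10, 13, 11/3, 3/2)
obs 3: x=1 → posterior Dirichlet(7/3, 11, 13, 11/3, 3/2)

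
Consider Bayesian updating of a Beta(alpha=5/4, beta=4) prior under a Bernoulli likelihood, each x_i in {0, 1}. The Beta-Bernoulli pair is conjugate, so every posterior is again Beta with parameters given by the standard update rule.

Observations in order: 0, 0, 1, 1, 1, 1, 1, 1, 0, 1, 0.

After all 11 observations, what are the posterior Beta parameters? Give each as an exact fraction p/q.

obs 1: x=0 → posterior Beta(5/4, 5)
obs 2: x=0 → posterior Beta(5/4, 6)
obs 3: x=1 → posterior Beta(9/4, 6)
obs 4: x=1 → posterior Beta(13/4, 6)
obs 5: x=1 → posterior Beta(17/4, 6)
obs 6: x=1 → posterior Beta(21/4, 6)
obs 7: x=1 → posterior Beta(25/4, 6)
obs 8: x=1 → posterior Beta(29/4, 6)
obs 9: x=0 → posterior Beta(29/4, 7)
obs 10: x=1 → posterior Beta(33/4, 7)
obs 11: x=0 → posterior Beta(33/4, 8)

alpha=33/4, beta=8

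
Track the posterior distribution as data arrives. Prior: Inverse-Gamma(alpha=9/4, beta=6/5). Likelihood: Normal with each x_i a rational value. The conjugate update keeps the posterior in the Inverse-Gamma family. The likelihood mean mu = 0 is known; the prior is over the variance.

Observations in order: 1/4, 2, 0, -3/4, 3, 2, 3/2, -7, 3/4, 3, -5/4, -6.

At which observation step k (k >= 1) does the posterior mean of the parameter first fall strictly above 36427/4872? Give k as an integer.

obs 1: x=1/4 → posterior Inverse-Gamma(11/4, 197/160)
obs 2: x=2 → posterior Inverse-Gamma(13/4, 517/160)
obs 3: x=0 → posterior Inverse-Gamma(15/4, 517/160)
obs 4: x=-3/4 → posterior Inverse-Gamma(17/4, 281/80)
obs 5: x=3 → posterior Inverse-Gamma(19/4, 641/80)
obs 6: x=2 → posterior Inverse-Gamma(21/4, 801/80)
obs 7: x=3/2 → posterior Inverse-Gamma(23/4, 891/80)
obs 8: x=-7 → posterior Inverse-Gamma(25/4, 2851/80)
obs 9: x=3/4 → posterior Inverse-Gamma(27/4, 5747/160)
obs 10: x=3 → posterior Inverse-Gamma(29/4, 6467/160)
obs 11: x=-5/4 → posterior Inverse-Gamma(31/4, 206/5)
obs 12: x=-6 → posterior Inverse-Gamma(33/4, 296/5)

k = 12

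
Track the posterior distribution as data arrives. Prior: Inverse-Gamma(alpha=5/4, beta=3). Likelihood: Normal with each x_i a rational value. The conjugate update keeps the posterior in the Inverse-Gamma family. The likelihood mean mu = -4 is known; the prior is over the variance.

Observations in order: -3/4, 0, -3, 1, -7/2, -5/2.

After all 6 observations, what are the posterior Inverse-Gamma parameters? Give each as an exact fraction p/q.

obs 1: x=-3/4 → posterior Inverse-Gamma(7/4, 265/32)
obs 2: x=0 → posterior Inverse-Gamma(9/4, 521/32)
obs 3: x=-3 → posterior Inverse-Gamma(11/4, 537/32)
obs 4: x=1 → posterior Inverse-Gamma(13/4, 937/32)
obs 5: x=-7/2 → posterior Inverse-Gamma(15/4, 941/32)
obs 6: x=-5/2 → posterior Inverse-Gamma(17/4, 977/32)

alpha=17/4, beta=977/32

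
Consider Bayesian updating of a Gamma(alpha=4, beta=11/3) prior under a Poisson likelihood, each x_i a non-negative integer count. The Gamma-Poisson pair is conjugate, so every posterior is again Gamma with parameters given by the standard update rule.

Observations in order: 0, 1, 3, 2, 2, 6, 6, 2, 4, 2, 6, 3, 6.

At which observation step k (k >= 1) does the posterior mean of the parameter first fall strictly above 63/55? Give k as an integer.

k = 3

obs 1: x=0 → posterior Gamma(4, 14/3)
obs 2: x=1 → posterior Gamma(5, 17/3)
obs 3: x=3 → posterior Gamma(8, 20/3)
obs 4: x=2 → posterior Gamma(10, 23/3)
obs 5: x=2 → posterior Gamma(12, 26/3)
obs 6: x=6 → posterior Gamma(18, 29/3)
obs 7: x=6 → posterior Gamma(24, 32/3)
obs 8: x=2 → posterior Gamma(26, 35/3)
obs 9: x=4 → posterior Gamma(30, 38/3)
obs 10: x=2 → posterior Gamma(32, 41/3)
obs 11: x=6 → posterior Gamma(38, 44/3)
obs 12: x=3 → posterior Gamma(41, 47/3)
obs 13: x=6 → posterior Gamma(47, 50/3)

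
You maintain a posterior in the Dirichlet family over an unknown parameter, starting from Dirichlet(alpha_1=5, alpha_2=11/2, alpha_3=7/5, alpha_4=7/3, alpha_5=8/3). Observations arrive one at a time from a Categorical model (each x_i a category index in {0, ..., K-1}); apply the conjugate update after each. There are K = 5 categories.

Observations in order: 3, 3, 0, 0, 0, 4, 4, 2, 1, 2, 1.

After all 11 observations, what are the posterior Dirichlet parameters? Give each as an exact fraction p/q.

obs 1: x=3 → posterior Dirichlet(5, 11/2, 7/5, 10/3, 8/3)
obs 2: x=3 → posterior Dirichlet(5, 11/2, 7/5, 13/3, 8/3)
obs 3: x=0 → posterior Dirichlet(6, 11/2, 7/5, 13/3, 8/3)
obs 4: x=0 → posterior Dirichlet(7, 11/2, 7/5, 13/3, 8/3)
obs 5: x=0 → posterior Dirichlet(8, 11/2, 7/5, 13/3, 8/3)
obs 6: x=4 → posterior Dirichlet(8, 11/2, 7/5, 13/3, 11/3)
obs 7: x=4 → posterior Dirichlet(8, 11/2, 7/5, 13/3, 14/3)
obs 8: x=2 → posterior Dirichlet(8, 11/2, 12/5, 13/3, 14/3)
obs 9: x=1 → posterior Dirichlet(8, 13/2, 12/5, 13/3, 14/3)
obs 10: x=2 → posterior Dirichlet(8, 13/2, 17/5, 13/3, 14/3)
obs 11: x=1 → posterior Dirichlet(8, 15/2, 17/5, 13/3, 14/3)

alpha_1=8, alpha_2=15/2, alpha_3=17/5, alpha_4=13/3, alpha_5=14/3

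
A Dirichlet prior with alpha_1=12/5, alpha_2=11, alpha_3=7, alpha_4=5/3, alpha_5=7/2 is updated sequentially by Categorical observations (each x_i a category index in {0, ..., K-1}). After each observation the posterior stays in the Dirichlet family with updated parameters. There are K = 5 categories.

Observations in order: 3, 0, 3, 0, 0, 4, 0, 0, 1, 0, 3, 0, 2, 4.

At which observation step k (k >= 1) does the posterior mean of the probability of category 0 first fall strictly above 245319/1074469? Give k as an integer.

obs 1: x=3 → posterior Dirichlet(12/5, 11, 7, 8/3, 7/2)
obs 2: x=0 → posterior Dirichlet(17/5, 11, 7, 8/3, 7/2)
obs 3: x=3 → posterior Dirichlet(17/5, 11, 7, 11/3, 7/2)
obs 4: x=0 → posterior Dirichlet(22/5, 11, 7, 11/3, 7/2)
obs 5: x=0 → posterior Dirichlet(27/5, 11, 7, 11/3, 7/2)
obs 6: x=4 → posterior Dirichlet(27/5, 11, 7, 11/3, 9/2)
obs 7: x=0 → posterior Dirichlet(32/5, 11, 7, 11/3, 9/2)
obs 8: x=0 → posterior Dirichlet(37/5, 11, 7, 11/3, 9/2)
obs 9: x=1 → posterior Dirichlet(37/5, 12, 7, 11/3, 9/2)
obs 10: x=0 → posterior Dirichlet(42/5, 12, 7, 11/3, 9/2)
obs 11: x=3 → posterior Dirichlet(42/5, 12, 7, 14/3, 9/2)
obs 12: x=0 → posterior Dirichlet(47/5, 12, 7, 14/3, 9/2)
obs 13: x=2 → posterior Dirichlet(47/5, 12, 8, 14/3, 9/2)
obs 14: x=4 → posterior Dirichlet(47/5, 12, 8, 14/3, 11/2)

k = 10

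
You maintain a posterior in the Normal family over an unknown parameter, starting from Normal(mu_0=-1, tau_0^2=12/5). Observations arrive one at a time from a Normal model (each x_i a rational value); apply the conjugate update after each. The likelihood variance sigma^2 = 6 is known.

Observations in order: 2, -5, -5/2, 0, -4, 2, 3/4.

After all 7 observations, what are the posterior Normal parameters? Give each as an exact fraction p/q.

mu_0=-37/38, tau_0^2=12/19

obs 1: x=2 → posterior Normal(-1/7, 12/7)
obs 2: x=-5 → posterior Normal(-11/9, 4/3)
obs 3: x=-5/2 → posterior Normal(-16/11, 12/11)
obs 4: x=0 → posterior Normal(-16/13, 12/13)
obs 5: x=-4 → posterior Normal(-8/5, 4/5)
obs 6: x=2 → posterior Normal(-20/17, 12/17)
obs 7: x=3/4 → posterior Normal(-37/38, 12/19)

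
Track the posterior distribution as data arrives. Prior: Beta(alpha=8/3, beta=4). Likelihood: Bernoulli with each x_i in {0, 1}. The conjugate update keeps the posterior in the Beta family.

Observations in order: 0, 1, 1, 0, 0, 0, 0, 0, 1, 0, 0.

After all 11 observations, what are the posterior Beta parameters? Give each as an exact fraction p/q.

obs 1: x=0 → posterior Beta(8/3, 5)
obs 2: x=1 → posterior Beta(11/3, 5)
obs 3: x=1 → posterior Beta(14/3, 5)
obs 4: x=0 → posterior Beta(14/3, 6)
obs 5: x=0 → posterior Beta(14/3, 7)
obs 6: x=0 → posterior Beta(14/3, 8)
obs 7: x=0 → posterior Beta(14/3, 9)
obs 8: x=0 → posterior Beta(14/3, 10)
obs 9: x=1 → posterior Beta(17/3, 10)
obs 10: x=0 → posterior Beta(17/3, 11)
obs 11: x=0 → posterior Beta(17/3, 12)

alpha=17/3, beta=12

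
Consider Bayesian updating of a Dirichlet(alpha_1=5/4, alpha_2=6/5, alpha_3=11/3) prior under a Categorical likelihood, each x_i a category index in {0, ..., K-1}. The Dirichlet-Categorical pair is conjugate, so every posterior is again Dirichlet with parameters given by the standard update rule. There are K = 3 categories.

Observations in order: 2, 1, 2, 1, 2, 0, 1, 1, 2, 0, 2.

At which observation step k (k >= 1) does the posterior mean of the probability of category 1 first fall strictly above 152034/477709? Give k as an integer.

k = 7

obs 1: x=2 → posterior Dirichlet(5/4, 6/5, 14/3)
obs 2: x=1 → posterior Dirichlet(5/4, 11/5, 14/3)
obs 3: x=2 → posterior Dirichlet(5/4, 11/5, 17/3)
obs 4: x=1 → posterior Dirichlet(5/4, 16/5, 17/3)
obs 5: x=2 → posterior Dirichlet(5/4, 16/5, 20/3)
obs 6: x=0 → posterior Dirichlet(9/4, 16/5, 20/3)
obs 7: x=1 → posterior Dirichlet(9/4, 21/5, 20/3)
obs 8: x=1 → posterior Dirichlet(9/4, 26/5, 20/3)
obs 9: x=2 → posterior Dirichlet(9/4, 26/5, 23/3)
obs 10: x=0 → posterior Dirichlet(13/4, 26/5, 23/3)
obs 11: x=2 → posterior Dirichlet(13/4, 26/5, 26/3)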